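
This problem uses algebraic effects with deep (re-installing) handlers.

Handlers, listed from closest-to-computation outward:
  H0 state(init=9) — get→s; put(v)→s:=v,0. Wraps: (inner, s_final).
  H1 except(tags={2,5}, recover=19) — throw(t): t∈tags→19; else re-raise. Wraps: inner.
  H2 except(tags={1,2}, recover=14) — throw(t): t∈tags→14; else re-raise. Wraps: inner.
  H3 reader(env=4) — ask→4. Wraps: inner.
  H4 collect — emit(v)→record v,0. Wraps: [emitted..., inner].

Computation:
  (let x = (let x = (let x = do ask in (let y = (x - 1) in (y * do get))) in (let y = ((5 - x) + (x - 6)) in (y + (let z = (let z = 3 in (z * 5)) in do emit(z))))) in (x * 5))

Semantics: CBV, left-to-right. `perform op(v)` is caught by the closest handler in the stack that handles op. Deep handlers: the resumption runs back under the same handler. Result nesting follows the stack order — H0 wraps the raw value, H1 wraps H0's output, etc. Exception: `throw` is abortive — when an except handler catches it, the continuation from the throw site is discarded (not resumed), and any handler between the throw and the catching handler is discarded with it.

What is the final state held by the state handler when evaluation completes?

Evaluation trace:
ask @ H3 ⇒ 4
get @ H0 ⇒ 9
emit(15) @ H4 ⇒ out+=15
H0 returns (-5, 9)
H1 returns (-5, 9)
H2 returns (-5, 9)
H3 returns (-5, 9)
H4 returns [15, (-5, 9)]
= [15, (-5, 9)]

Answer: 9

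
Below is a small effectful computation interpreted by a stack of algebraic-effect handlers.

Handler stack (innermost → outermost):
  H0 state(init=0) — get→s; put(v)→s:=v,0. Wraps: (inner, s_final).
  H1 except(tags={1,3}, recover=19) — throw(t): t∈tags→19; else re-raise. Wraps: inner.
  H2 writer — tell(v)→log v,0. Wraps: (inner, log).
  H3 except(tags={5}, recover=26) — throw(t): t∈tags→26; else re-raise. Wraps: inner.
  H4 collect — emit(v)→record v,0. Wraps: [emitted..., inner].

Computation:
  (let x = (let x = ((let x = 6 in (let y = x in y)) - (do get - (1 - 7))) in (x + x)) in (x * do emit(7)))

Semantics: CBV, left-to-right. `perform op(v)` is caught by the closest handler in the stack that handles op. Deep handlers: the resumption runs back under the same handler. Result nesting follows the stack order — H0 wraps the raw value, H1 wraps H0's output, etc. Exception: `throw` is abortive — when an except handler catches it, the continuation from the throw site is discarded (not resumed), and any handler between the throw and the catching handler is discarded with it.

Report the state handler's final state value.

Answer: 0

Working:
get @ H0 ⇒ 0
emit(7) @ H4 ⇒ out+=7
H0 returns (0, 0)
H1 returns (0, 0)
H2 returns ((0, 0), ())
H3 returns ((0, 0), ())
H4 returns [7, ((0, 0), ())]
= [7, ((0, 0), ())]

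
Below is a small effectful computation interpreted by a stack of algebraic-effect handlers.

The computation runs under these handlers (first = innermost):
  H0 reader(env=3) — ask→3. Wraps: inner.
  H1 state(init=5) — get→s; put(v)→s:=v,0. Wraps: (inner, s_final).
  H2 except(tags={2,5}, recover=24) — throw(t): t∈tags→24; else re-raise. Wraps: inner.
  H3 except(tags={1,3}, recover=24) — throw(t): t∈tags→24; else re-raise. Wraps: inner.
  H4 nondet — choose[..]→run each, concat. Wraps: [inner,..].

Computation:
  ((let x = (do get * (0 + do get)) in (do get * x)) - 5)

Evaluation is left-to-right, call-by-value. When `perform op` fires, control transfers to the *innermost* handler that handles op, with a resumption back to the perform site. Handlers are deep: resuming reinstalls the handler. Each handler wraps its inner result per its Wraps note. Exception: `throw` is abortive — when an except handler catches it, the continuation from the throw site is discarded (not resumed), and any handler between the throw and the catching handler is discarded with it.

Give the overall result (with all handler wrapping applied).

Step-by-step:
get @ H1 ⇒ 5
get @ H1 ⇒ 5
get @ H1 ⇒ 5
H0 returns 120
H1 returns (120, 5)
H2 returns (120, 5)
H3 returns (120, 5)
H4 returns [(120, 5)]
= [(120, 5)]

Answer: [(120, 5)]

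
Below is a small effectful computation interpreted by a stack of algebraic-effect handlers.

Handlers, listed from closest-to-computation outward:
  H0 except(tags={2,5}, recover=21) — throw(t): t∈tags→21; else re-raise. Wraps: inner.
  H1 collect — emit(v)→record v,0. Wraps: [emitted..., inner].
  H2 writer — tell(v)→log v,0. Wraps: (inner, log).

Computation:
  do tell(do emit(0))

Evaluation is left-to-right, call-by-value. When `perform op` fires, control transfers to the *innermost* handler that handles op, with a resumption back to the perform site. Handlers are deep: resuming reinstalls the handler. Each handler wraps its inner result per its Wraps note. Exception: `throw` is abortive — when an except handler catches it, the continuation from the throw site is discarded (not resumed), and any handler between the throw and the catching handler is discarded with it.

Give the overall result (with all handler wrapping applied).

Answer: ([0, 0], (0))

Evaluation trace:
emit(0) @ H1 ⇒ out+=0
tell(0) @ H2 ⇒ log+=0
H0 returns 0
H1 returns [0, 0]
H2 returns ([0, 0], (0))
= ([0, 0], (0))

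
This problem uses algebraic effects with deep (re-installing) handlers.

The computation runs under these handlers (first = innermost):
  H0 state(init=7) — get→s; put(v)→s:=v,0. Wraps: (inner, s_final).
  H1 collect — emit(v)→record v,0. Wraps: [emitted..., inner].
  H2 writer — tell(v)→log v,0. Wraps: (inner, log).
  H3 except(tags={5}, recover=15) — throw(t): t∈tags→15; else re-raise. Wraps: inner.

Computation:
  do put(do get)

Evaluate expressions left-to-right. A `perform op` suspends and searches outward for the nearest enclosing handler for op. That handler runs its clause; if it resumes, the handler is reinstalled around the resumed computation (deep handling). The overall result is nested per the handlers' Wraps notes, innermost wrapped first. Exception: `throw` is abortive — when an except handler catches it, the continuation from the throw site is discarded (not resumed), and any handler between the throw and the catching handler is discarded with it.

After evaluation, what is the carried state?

Answer: 7

Working:
get @ H0 ⇒ 7
put(7) @ H0 ⇒ s:=7
H0 returns (0, 7)
H1 returns [(0, 7)]
H2 returns ([(0, 7)], ())
H3 returns ([(0, 7)], ())
= ([(0, 7)], ())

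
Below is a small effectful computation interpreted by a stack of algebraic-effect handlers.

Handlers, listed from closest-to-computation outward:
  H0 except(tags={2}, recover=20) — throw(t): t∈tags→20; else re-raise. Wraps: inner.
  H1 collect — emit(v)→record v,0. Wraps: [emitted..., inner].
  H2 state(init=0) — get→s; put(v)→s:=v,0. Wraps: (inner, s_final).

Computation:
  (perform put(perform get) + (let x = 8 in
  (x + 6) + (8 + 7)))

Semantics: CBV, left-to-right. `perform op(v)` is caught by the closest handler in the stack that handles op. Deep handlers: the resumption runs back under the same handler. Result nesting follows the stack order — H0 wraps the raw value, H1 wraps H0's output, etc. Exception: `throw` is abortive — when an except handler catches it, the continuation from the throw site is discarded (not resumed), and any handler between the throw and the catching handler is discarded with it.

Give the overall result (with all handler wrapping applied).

Answer: ([29], 0)

Step-by-step:
get @ H2 ⇒ 0
put(0) @ H2 ⇒ s:=0
H0 returns 29
H1 returns [29]
H2 returns ([29], 0)
= ([29], 0)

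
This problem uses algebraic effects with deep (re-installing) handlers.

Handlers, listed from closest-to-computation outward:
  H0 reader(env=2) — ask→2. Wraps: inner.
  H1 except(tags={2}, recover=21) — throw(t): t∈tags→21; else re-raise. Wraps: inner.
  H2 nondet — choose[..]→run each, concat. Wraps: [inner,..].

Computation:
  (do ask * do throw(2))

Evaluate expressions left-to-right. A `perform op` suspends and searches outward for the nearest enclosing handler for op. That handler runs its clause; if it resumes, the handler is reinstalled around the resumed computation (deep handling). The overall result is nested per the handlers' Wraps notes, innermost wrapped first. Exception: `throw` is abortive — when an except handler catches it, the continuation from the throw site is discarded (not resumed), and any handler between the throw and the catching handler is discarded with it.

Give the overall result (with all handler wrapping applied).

Evaluation trace:
ask @ H0 ⇒ 2
throw(2) @ H1 caught ⇒ 21
H2 returns [21]
= [21]

Answer: [21]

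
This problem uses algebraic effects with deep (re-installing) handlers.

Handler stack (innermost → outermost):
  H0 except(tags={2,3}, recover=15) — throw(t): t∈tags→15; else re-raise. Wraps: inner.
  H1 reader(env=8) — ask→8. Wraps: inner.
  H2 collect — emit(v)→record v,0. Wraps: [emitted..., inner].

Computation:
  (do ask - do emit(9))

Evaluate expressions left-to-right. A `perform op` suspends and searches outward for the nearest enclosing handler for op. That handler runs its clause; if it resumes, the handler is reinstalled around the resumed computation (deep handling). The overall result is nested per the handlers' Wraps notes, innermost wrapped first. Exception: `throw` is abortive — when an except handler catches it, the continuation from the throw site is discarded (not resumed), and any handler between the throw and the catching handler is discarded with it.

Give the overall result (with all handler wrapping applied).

Answer: [9, 8]

Step-by-step:
ask @ H1 ⇒ 8
emit(9) @ H2 ⇒ out+=9
H0 returns 8
H1 returns 8
H2 returns [9, 8]
= [9, 8]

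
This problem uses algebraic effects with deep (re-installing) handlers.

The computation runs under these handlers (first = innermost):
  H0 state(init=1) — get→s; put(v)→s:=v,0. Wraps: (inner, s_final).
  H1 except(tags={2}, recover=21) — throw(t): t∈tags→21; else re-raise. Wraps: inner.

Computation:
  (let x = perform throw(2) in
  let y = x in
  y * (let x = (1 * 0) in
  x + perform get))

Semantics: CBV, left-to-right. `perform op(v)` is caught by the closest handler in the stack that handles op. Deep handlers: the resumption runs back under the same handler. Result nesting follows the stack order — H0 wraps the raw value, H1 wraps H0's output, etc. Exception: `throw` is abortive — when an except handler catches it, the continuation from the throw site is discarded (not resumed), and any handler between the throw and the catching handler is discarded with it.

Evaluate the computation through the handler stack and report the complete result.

Working:
throw(2) @ H1 caught ⇒ 21
= 21

Answer: 21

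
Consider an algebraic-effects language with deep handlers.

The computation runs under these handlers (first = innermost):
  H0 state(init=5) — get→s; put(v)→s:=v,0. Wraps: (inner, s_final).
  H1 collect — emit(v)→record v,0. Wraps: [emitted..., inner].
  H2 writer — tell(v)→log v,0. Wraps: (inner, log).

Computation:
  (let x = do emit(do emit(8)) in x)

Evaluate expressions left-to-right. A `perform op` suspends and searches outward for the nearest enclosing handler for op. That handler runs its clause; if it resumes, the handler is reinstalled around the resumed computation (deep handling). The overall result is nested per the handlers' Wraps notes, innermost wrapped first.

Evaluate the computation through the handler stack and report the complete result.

Answer: ([8, 0, (0, 5)], ())

Evaluation trace:
emit(8) @ H1 ⇒ out+=8
emit(0) @ H1 ⇒ out+=0
H0 returns (0, 5)
H1 returns [8, 0, (0, 5)]
H2 returns ([8, 0, (0, 5)], ())
= ([8, 0, (0, 5)], ())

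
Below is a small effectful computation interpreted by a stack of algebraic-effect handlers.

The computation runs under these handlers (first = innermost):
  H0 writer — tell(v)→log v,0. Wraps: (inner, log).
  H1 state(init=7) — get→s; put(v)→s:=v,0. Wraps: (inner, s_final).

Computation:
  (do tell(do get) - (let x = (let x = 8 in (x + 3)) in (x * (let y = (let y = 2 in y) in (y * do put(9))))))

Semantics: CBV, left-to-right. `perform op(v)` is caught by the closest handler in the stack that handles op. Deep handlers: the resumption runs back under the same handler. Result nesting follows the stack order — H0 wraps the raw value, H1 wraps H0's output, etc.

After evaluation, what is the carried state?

Working:
get @ H1 ⇒ 7
tell(7) @ H0 ⇒ log+=7
put(9) @ H1 ⇒ s:=9
H0 returns (0, (7))
H1 returns ((0, (7)), 9)
= ((0, (7)), 9)

Answer: 9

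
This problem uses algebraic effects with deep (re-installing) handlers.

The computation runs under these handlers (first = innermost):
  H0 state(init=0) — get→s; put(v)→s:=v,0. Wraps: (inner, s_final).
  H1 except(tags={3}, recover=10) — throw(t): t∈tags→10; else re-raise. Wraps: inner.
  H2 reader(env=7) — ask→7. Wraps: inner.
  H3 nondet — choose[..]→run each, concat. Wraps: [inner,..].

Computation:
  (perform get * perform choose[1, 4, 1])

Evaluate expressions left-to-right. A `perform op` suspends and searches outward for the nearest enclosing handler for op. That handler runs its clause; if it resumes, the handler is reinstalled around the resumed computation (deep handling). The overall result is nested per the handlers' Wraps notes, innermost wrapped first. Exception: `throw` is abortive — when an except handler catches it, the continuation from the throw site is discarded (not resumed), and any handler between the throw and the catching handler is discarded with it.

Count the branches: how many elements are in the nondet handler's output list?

Answer: 3

Evaluation trace:
get @ H0 ⇒ 0
choose[1, 4, 1] @ H3
  branch[0] choose=1:
    H0 returns (0, 0)
    H1 returns (0, 0)
    H2 returns (0, 0)
    H3 returns [(0, 0)]
  branch[1] choose=4:
    H0 returns (0, 0)
    H1 returns (0, 0)
    H2 returns (0, 0)
    H3 returns [(0, 0)]
  branch[2] choose=1:
    H0 returns (0, 0)
    H1 returns (0, 0)
    H2 returns (0, 0)
    H3 returns [(0, 0)]
= [(0, 0), (0, 0), (0, 0)]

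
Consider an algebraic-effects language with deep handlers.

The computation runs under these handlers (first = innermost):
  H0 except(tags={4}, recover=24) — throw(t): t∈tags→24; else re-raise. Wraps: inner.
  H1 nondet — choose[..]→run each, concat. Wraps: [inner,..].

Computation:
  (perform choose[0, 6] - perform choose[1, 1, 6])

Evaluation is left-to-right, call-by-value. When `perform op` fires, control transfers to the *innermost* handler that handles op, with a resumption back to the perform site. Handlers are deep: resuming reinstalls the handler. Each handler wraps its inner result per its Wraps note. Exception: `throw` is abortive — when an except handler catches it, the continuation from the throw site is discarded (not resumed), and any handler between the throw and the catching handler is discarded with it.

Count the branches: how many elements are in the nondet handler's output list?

Working:
choose[0, 6] @ H1
  branch[0] choose=0:
    choose[1, 1, 6] @ H1
      branch[0] choose=1:
        H0 returns -1
        H1 returns [-1]
      branch[1] choose=1:
        H0 returns -1
        H1 returns [-1]
      branch[2] choose=6:
        H0 returns -6
        H1 returns [-6]
  branch[1] choose=6:
    choose[1, 1, 6] @ H1
      branch[0] choose=1:
        H0 returns 5
        H1 returns [5]
      branch[1] choose=1:
        H0 returns 5
        H1 returns [5]
      branch[2] choose=6:
        H0 returns 0
        H1 returns [0]
= [-1, -1, -6, 5, 5, 0]

Answer: 6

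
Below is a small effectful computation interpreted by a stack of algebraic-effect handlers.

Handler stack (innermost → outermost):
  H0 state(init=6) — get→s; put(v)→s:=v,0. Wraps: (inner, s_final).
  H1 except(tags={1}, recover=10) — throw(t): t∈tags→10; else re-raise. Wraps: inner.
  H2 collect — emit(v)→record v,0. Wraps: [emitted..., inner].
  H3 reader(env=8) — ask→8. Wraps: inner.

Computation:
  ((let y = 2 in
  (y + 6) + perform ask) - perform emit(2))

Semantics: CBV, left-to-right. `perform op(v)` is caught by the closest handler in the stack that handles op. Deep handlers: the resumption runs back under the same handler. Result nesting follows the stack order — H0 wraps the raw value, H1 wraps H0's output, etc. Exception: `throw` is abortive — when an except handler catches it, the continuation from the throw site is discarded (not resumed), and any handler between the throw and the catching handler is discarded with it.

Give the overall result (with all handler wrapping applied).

Answer: [2, (16, 6)]

Evaluation trace:
ask @ H3 ⇒ 8
emit(2) @ H2 ⇒ out+=2
H0 returns (16, 6)
H1 returns (16, 6)
H2 returns [2, (16, 6)]
H3 returns [2, (16, 6)]
= [2, (16, 6)]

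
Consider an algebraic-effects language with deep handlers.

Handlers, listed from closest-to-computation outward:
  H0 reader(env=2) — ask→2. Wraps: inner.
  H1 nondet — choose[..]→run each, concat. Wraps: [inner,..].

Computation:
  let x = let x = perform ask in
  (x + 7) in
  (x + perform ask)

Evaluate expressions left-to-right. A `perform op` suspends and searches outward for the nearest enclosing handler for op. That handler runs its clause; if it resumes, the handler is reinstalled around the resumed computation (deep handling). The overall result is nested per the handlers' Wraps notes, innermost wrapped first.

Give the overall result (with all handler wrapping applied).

Answer: [11]

Working:
ask @ H0 ⇒ 2
ask @ H0 ⇒ 2
H0 returns 11
H1 returns [11]
= [11]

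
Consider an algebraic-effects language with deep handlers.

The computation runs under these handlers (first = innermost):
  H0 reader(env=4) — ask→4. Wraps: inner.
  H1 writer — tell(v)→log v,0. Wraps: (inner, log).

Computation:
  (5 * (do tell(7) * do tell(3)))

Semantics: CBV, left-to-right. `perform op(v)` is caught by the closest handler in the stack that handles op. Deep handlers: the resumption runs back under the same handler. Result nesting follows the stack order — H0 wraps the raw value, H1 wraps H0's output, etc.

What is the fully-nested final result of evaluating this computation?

Evaluation trace:
tell(7) @ H1 ⇒ log+=7
tell(3) @ H1 ⇒ log+=3
H0 returns 0
H1 returns (0, (7, 3))
= (0, (7, 3))

Answer: (0, (7, 3))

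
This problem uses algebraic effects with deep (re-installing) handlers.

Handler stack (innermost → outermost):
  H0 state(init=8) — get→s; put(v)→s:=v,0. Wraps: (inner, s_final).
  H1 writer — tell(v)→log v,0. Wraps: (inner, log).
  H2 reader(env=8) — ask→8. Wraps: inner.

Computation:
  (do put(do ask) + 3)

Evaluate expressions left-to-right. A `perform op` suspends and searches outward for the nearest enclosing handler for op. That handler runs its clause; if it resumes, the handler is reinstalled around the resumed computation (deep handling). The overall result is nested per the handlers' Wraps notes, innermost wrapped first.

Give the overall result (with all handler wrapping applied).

Step-by-step:
ask @ H2 ⇒ 8
put(8) @ H0 ⇒ s:=8
H0 returns (3, 8)
H1 returns ((3, 8), ())
H2 returns ((3, 8), ())
= ((3, 8), ())

Answer: ((3, 8), ())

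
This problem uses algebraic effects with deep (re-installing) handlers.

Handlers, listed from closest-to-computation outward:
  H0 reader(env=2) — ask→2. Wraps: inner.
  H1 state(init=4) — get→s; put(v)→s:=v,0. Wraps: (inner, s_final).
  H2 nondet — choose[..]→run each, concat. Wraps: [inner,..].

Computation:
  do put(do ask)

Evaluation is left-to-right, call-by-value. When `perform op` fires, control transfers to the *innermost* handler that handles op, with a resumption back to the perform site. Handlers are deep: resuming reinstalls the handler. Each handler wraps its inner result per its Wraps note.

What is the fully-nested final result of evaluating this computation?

Answer: [(0, 2)]

Working:
ask @ H0 ⇒ 2
put(2) @ H1 ⇒ s:=2
H0 returns 0
H1 returns (0, 2)
H2 returns [(0, 2)]
= [(0, 2)]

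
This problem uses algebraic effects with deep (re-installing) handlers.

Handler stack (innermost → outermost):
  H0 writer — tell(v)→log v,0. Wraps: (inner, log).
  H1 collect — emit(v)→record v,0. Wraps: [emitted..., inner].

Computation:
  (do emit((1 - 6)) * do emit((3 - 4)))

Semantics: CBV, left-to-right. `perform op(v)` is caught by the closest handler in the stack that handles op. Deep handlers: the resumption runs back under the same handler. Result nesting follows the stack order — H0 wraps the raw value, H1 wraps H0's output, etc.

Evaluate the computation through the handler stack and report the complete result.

Answer: [-5, -1, (0, ())]

Evaluation trace:
emit(-5) @ H1 ⇒ out+=-5
emit(-1) @ H1 ⇒ out+=-1
H0 returns (0, ())
H1 returns [-5, -1, (0, ())]
= [-5, -1, (0, ())]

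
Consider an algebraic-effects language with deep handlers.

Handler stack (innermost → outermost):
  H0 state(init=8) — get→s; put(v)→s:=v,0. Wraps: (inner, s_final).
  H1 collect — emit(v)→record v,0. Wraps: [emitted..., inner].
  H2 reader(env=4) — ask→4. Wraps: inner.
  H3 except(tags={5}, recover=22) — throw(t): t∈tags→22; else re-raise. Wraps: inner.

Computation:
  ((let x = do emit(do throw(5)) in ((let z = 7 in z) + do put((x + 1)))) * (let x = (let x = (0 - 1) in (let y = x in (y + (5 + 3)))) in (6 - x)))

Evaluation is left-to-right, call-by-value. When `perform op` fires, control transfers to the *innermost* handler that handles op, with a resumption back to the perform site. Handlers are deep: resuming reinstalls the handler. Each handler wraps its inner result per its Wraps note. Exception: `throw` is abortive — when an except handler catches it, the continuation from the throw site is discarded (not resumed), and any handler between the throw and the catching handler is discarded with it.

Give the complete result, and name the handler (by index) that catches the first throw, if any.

Answer: 22 ; first throw caught by: H3

Evaluation trace:
throw(5) @ H3 caught ⇒ 22
= 22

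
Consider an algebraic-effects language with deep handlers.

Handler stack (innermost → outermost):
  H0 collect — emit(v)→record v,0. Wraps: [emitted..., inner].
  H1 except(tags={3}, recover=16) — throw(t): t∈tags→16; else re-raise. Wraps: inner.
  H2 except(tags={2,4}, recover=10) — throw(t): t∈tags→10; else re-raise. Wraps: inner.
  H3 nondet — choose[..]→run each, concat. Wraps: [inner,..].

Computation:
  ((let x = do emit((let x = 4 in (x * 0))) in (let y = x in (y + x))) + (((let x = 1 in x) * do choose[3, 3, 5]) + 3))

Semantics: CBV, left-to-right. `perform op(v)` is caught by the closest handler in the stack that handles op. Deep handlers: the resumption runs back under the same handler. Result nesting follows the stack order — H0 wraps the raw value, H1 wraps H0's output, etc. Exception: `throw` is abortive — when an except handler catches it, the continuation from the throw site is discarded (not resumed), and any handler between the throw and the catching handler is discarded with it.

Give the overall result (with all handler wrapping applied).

Working:
emit(0) @ H0 ⇒ out+=0
choose[3, 3, 5] @ H3
  branch[0] choose=3:
    H0 returns [0, 6]
    H1 returns [0, 6]
    H2 returns [0, 6]
    H3 returns [[0, 6]]
  branch[1] choose=3:
    H0 returns [0, 6]
    H1 returns [0, 6]
    H2 returns [0, 6]
    H3 returns [[0, 6]]
  branch[2] choose=5:
    H0 returns [0, 8]
    H1 returns [0, 8]
    H2 returns [0, 8]
    H3 returns [[0, 8]]
= [[0, 6], [0, 6], [0, 8]]

Answer: [[0, 6], [0, 6], [0, 8]]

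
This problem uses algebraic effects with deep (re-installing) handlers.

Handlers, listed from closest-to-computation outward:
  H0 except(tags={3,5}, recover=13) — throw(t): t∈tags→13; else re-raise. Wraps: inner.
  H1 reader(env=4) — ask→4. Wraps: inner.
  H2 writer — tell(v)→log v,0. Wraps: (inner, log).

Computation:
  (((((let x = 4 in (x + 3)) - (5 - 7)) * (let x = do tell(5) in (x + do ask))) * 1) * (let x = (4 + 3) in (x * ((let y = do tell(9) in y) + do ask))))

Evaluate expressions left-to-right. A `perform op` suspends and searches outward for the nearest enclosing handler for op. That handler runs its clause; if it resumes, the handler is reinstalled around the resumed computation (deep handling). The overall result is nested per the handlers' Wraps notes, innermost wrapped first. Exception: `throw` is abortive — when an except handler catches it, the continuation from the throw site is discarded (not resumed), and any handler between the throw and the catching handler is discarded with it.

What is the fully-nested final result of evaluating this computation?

Answer: (1008, (5, 9))

Step-by-step:
tell(5) @ H2 ⇒ log+=5
ask @ H1 ⇒ 4
tell(9) @ H2 ⇒ log+=9
ask @ H1 ⇒ 4
H0 returns 1008
H1 returns 1008
H2 returns (1008, (5, 9))
= (1008, (5, 9))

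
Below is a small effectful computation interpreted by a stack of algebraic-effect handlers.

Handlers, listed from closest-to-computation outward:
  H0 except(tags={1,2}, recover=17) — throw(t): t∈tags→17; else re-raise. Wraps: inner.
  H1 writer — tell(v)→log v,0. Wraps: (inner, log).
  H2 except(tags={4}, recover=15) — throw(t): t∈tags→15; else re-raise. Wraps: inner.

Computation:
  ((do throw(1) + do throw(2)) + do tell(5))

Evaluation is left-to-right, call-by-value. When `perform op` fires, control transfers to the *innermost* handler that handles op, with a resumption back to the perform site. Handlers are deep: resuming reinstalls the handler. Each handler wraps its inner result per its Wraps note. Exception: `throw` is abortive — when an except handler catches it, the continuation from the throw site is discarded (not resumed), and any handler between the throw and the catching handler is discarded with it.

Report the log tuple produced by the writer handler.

Step-by-step:
throw(1) @ H0 caught ⇒ 17
H1 returns (17, ())
H2 returns (17, ())
= (17, ())

Answer: ()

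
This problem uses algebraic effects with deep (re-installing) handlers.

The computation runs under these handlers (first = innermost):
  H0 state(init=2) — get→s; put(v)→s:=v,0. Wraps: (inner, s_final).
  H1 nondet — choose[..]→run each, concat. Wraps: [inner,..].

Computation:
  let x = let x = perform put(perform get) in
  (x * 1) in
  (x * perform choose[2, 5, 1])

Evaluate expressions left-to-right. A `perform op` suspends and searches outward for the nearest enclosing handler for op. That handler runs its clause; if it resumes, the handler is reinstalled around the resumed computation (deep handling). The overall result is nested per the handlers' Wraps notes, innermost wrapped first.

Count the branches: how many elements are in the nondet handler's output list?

Answer: 3

Working:
get @ H0 ⇒ 2
put(2) @ H0 ⇒ s:=2
choose[2, 5, 1] @ H1
  branch[0] choose=2:
    H0 returns (0, 2)
    H1 returns [(0, 2)]
  branch[1] choose=5:
    H0 returns (0, 2)
    H1 returns [(0, 2)]
  branch[2] choose=1:
    H0 returns (0, 2)
    H1 returns [(0, 2)]
= [(0, 2), (0, 2), (0, 2)]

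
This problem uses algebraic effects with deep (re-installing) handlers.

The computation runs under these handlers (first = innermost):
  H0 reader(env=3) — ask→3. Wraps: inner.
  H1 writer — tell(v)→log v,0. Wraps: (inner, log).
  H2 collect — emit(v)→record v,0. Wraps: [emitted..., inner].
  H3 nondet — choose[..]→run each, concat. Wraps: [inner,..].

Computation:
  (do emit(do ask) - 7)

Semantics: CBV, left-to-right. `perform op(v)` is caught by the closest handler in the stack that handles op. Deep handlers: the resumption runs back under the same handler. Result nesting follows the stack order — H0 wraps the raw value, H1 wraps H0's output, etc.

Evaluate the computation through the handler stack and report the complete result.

Working:
ask @ H0 ⇒ 3
emit(3) @ H2 ⇒ out+=3
H0 returns -7
H1 returns (-7, ())
H2 returns [3, (-7, ())]
H3 returns [[3, (-7, ())]]
= [[3, (-7, ())]]

Answer: [[3, (-7, ())]]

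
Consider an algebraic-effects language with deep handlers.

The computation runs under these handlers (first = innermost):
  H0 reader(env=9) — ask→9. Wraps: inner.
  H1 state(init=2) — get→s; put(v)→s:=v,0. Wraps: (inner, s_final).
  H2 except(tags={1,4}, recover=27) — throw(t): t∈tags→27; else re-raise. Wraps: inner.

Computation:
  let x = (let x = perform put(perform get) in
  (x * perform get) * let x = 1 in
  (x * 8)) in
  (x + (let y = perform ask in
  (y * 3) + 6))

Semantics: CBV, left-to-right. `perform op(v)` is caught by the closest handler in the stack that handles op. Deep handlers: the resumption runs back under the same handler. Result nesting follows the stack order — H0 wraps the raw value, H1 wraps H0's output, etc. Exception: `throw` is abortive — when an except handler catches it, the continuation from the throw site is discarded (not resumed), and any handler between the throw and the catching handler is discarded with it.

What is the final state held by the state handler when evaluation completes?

Evaluation trace:
get @ H1 ⇒ 2
put(2) @ H1 ⇒ s:=2
get @ H1 ⇒ 2
ask @ H0 ⇒ 9
H0 returns 33
H1 returns (33, 2)
H2 returns (33, 2)
= (33, 2)

Answer: 2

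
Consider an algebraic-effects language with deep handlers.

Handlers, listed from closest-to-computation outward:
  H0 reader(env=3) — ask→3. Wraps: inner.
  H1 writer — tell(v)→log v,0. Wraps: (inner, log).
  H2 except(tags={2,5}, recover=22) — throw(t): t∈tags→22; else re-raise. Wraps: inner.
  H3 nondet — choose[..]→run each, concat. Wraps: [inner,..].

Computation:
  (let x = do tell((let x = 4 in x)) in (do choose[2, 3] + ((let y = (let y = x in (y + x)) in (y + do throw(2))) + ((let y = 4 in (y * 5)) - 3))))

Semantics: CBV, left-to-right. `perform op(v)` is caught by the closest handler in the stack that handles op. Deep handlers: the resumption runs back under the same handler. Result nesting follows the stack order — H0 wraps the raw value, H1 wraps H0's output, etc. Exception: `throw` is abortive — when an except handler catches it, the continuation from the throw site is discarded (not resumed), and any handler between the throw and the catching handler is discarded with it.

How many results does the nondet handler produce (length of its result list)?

Answer: 2

Working:
tell(4) @ H1 ⇒ log+=4
choose[2, 3] @ H3
  branch[0] choose=2:
    throw(2) @ H2 caught ⇒ 22
    H3 returns [22]
  branch[1] choose=3:
    throw(2) @ H2 caught ⇒ 22
    H3 returns [22]
= [22, 22]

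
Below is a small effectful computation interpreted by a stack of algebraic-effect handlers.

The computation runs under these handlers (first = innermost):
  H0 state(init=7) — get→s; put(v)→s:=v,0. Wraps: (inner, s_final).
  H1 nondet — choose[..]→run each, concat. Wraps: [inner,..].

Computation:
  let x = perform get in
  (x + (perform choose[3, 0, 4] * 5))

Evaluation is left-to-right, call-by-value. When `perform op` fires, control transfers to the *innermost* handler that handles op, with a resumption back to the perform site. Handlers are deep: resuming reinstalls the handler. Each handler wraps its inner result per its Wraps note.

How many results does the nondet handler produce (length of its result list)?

Step-by-step:
get @ H0 ⇒ 7
choose[3, 0, 4] @ H1
  branch[0] choose=3:
    H0 returns (22, 7)
    H1 returns [(22, 7)]
  branch[1] choose=0:
    H0 returns (7, 7)
    H1 returns [(7, 7)]
  branch[2] choose=4:
    H0 returns (27, 7)
    H1 returns [(27, 7)]
= [(22, 7), (7, 7), (27, 7)]

Answer: 3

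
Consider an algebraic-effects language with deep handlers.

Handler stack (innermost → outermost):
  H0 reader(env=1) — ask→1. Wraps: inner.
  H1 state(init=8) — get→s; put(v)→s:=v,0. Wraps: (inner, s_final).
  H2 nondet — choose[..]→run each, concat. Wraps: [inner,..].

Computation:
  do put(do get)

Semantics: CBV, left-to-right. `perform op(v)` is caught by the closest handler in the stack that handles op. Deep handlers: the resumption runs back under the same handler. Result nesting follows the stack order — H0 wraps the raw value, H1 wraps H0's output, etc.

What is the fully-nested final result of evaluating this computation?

Answer: [(0, 8)]

Step-by-step:
get @ H1 ⇒ 8
put(8) @ H1 ⇒ s:=8
H0 returns 0
H1 returns (0, 8)
H2 returns [(0, 8)]
= [(0, 8)]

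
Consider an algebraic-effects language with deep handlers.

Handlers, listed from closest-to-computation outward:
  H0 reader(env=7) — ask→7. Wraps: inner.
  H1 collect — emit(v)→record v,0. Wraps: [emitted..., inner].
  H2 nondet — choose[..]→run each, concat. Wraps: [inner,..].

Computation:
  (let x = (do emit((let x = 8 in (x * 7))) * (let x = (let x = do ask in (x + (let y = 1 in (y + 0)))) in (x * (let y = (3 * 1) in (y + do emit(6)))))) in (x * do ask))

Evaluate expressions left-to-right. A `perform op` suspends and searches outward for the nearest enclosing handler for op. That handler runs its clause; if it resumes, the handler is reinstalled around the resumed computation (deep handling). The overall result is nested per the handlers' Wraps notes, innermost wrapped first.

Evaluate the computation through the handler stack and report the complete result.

Answer: [[56, 6, 0]]

Working:
emit(56) @ H1 ⇒ out+=56
ask @ H0 ⇒ 7
emit(6) @ H1 ⇒ out+=6
ask @ H0 ⇒ 7
H0 returns 0
H1 returns [56, 6, 0]
H2 returns [[56, 6, 0]]
= [[56, 6, 0]]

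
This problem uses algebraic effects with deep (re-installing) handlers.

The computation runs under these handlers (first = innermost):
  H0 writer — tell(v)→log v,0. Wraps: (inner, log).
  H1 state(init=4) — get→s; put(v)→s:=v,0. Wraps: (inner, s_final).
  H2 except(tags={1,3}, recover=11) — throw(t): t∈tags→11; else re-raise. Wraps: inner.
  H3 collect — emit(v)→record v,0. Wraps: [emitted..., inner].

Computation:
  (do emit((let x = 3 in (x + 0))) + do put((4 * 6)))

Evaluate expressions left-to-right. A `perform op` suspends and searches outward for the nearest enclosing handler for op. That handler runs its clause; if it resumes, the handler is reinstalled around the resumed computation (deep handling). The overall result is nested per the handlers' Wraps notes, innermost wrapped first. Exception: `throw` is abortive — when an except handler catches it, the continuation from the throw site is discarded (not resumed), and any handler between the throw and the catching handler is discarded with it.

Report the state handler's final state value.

Step-by-step:
emit(3) @ H3 ⇒ out+=3
put(24) @ H1 ⇒ s:=24
H0 returns (0, ())
H1 returns ((0, ()), 24)
H2 returns ((0, ()), 24)
H3 returns [3, ((0, ()), 24)]
= [3, ((0, ()), 24)]

Answer: 24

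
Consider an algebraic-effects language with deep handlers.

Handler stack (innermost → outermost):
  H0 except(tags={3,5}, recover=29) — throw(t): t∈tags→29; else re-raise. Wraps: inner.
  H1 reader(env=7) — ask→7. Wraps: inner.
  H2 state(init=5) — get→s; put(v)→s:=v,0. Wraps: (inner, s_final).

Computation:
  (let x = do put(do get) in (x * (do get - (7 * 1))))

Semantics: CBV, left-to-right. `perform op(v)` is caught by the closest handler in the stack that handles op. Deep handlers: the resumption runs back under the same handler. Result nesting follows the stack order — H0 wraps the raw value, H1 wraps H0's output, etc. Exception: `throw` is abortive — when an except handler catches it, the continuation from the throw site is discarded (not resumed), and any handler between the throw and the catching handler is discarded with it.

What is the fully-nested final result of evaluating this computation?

Step-by-step:
get @ H2 ⇒ 5
put(5) @ H2 ⇒ s:=5
get @ H2 ⇒ 5
H0 returns 0
H1 returns 0
H2 returns (0, 5)
= (0, 5)

Answer: (0, 5)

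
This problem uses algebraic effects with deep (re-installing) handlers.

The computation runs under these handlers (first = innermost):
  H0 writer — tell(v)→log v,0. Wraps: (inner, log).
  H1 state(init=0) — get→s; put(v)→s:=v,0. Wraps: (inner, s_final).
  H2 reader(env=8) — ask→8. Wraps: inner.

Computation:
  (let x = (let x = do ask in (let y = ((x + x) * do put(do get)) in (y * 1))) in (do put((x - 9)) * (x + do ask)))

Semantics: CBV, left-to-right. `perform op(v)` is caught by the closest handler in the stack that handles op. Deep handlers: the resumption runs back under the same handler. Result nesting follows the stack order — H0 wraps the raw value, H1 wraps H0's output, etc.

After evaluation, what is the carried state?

Evaluation trace:
ask @ H2 ⇒ 8
get @ H1 ⇒ 0
put(0) @ H1 ⇒ s:=0
put(-9) @ H1 ⇒ s:=-9
ask @ H2 ⇒ 8
H0 returns (0, ())
H1 returns ((0, ()), -9)
H2 returns ((0, ()), -9)
= ((0, ()), -9)

Answer: -9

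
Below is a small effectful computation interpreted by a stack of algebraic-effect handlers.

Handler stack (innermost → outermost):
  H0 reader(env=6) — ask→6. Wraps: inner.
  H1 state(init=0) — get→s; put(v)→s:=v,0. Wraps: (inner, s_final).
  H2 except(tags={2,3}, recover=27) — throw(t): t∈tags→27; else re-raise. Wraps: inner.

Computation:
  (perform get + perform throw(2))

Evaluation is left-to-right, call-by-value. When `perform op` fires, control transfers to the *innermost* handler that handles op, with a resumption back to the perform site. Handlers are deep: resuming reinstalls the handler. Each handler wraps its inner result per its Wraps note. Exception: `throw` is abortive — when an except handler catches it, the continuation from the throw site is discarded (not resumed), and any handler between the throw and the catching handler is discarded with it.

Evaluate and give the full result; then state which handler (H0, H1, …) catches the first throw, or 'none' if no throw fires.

Answer: 27 ; first throw caught by: H2

Working:
get @ H1 ⇒ 0
throw(2) @ H2 caught ⇒ 27
= 27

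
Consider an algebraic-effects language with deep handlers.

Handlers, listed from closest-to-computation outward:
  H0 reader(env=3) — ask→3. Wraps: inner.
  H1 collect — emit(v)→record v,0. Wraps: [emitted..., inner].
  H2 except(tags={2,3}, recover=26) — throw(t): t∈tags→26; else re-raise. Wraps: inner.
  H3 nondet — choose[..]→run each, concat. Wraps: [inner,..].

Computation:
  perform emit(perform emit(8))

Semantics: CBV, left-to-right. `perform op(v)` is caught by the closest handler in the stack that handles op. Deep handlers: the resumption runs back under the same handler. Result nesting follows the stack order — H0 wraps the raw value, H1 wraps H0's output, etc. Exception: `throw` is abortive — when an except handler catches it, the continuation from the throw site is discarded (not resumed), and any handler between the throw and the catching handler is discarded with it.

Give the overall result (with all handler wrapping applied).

Answer: [[8, 0, 0]]

Working:
emit(8) @ H1 ⇒ out+=8
emit(0) @ H1 ⇒ out+=0
H0 returns 0
H1 returns [8, 0, 0]
H2 returns [8, 0, 0]
H3 returns [[8, 0, 0]]
= [[8, 0, 0]]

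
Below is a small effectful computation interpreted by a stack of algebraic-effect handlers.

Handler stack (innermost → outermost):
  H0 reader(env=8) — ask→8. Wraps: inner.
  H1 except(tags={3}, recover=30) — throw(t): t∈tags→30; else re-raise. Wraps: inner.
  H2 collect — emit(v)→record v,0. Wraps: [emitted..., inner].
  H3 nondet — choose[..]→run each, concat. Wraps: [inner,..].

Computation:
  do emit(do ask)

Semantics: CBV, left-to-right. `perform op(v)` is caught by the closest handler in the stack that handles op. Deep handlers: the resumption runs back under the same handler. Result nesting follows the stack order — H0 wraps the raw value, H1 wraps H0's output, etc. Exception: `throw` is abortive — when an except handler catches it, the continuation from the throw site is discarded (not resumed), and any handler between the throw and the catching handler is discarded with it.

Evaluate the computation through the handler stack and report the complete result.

Answer: [[8, 0]]

Working:
ask @ H0 ⇒ 8
emit(8) @ H2 ⇒ out+=8
H0 returns 0
H1 returns 0
H2 returns [8, 0]
H3 returns [[8, 0]]
= [[8, 0]]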